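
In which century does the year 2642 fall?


Century = (year - 1) // 100 + 1
= (2642 - 1) // 100 + 1
= 2641 // 100 + 1
= 26 + 1

27th century


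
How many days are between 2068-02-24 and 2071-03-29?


From 2068-02-24 to 2071-03-29
2068-02-24: days before February = 31; day of year = 31 + 24 = 55
2071-03-29: days before March = 31 + 28 = 59 (2071 is not a leap year); day of year = 59 + 29 = 88
Rest of 2068: 366 - 55 = 311
Full years 2069 (365), 2070 (365): 730
Total = 311 + 730 + 88 = 1129

1129 days


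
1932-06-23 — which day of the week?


Date: June 23, 1932
Anchor: Jan 1, 1932. With p = 1932 - 1 = 1931: (p + p//4 - p//100 + p//400) mod 7 = (1931 + 482 - 19 + 4) mod 7 = 2398 mod 7 = 4 -> Friday (Mon=0 ... Sun=6)
Days before June (Jan-May): 152; offset = 152 + 23 - 1 = 174
Weekday index = (4 + 174) mod 7 = 3

Day of the week: Thursday


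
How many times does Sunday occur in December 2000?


December 2000 has 31 days
Anchor: Jan 1, 2000. With p = 2000 - 1 = 1999: (p + p//4 - p//100 + p//400) mod 7 = (1999 + 499 - 19 + 4) mod 7 = 2483 mod 7 = 5 -> Saturday (Mon=0 ... Sun=6)
Days before December (Jan-Nov): 335; December 1 index = (5 + 335) mod 7 = 4 -> Friday
First Sunday is December 3
Sundays: 3, 10, 17, 24, 31

5 Sundays


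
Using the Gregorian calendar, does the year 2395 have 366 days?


Gregorian leap year rule: divisible by 4, but not by 100, unless also by 400.
2395 is not divisible by 4 -> not a leap year

No


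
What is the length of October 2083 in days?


October 2083

31 days


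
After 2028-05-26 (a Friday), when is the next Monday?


Current: Friday
Target: Monday
Days ahead: 3

Next Monday: 2028-05-29


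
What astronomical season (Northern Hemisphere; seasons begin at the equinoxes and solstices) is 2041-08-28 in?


Date: August 28
Astronomical Summer (approx.; exact equinox/solstice day varies by year): June 21 to September 21
August 28 falls within the Summer window

Summer


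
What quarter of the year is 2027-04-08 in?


Month: April (month 4)
Q1: Jan-Mar, Q2: Apr-Jun, Q3: Jul-Sep, Q4: Oct-Dec

Q2


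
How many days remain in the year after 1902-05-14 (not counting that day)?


Day of year: 134 of 365
Remaining = 365 - 134

231 days


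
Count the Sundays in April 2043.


April 2043 has 30 days
Anchor: Jan 1, 2043. With p = 2043 - 1 = 2042: (p + p//4 - p//100 + p//400) mod 7 = (2042 + 510 - 20 + 5) mod 7 = 2537 mod 7 = 3 -> Thursday (Mon=0 ... Sun=6)
Days before April (Jan-Mar): 90; April 1 index = (3 + 90) mod 7 = 2 -> Wednesday
First Sunday is April 5
Sundays: 5, 12, 19, 26

4 Sundays


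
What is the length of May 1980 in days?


May 1980

31 days


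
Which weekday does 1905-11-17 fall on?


Date: November 17, 1905
Anchor: Jan 1, 1905. With p = 1905 - 1 = 1904: (p + p//4 - p//100 + p//400) mod 7 = (1904 + 476 - 19 + 4) mod 7 = 2365 mod 7 = 6 -> Sunday (Mon=0 ... Sun=6)
Days before November (Jan-Oct): 304; offset = 304 + 17 - 1 = 320
Weekday index = (6 + 320) mod 7 = 4

Day of the week: Friday


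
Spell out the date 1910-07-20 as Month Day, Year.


ISO 1910-07-20 parses as year=1910, month=07, day=20
Month 7 -> July

July 20, 1910


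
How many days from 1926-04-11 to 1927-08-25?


From 1926-04-11 to 1927-08-25
1926-04-11: days before April = 31 + 28 + 31 = 90 (1926 is not a leap year); day of year = 90 + 11 = 101
1927-08-25: days before August = 31 + 28 + 31 + 30 + 31 + 30 + 31 = 212 (1927 is not a leap year); day of year = 212 + 25 = 237
Rest of 1926: 365 - 101 = 264
Total = 264 + 237 = 501

501 days


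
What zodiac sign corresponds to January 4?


Date: January 4
Conventional tropical zodiac dates: Capricorn from December 22 onward; Aquarius starts January 20
January 4 falls within the Capricorn range

Capricorn


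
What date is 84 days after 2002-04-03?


Start: 2002-04-03, add 84 days
April 2002 has 30 days: 30 - 3 = 27 days to April 30 -> 57 left
May 2002 has 31 days -> 26 left
June 2002: 26 <= 30 -> lands on June 26

Result: 2002-06-26


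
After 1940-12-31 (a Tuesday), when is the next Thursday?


Current: Tuesday
Target: Thursday
Days ahead: 2

Next Thursday: 1941-01-02


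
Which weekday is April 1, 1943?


Target: April 1, 1943
Anchor: Jan 1, 1943. With p = 1943 - 1 = 1942: (p + p//4 - p//100 + p//400) mod 7 = (1942 + 485 - 19 + 4) mod 7 = 2412 mod 7 = 4 -> Friday (Mon=0 ... Sun=6)
Days before April (Jan-Mar): 90 days
Weekday index = (4 + 90) mod 7 = 3

Thursday


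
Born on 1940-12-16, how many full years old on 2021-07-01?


Birth: 1940-12-16
Reference: 2021-07-01
Year difference: 2021 - 1940 = 81
Birthday not yet reached in 2021, subtract 1

80 years old


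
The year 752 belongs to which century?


Century = (year - 1) // 100 + 1
= (752 - 1) // 100 + 1
= 751 // 100 + 1
= 7 + 1

8th century


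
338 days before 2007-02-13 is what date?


Start: 2007-02-13, subtract 338 days
Back 13 days from February 13 reaches January 31, 2007 -> 325 left
January 2007 has 31 days -> back to December 31, 2006 -> 294 left
December 2006 has 31 days -> back to November 30, 2006 -> 263 left
November 2006 has 30 days -> back to October 31, 2006 -> 233 left
October 2006 has 31 days -> back to September 30, 2006 -> 202 left
September 2006 has 30 days -> back to August 31, 2006 -> 172 left
August 2006 has 31 days -> back to July 31, 2006 -> 141 left
July 2006 has 31 days -> back to June 30, 2006 -> 110 left
June 2006 has 30 days -> back to May 31, 2006 -> 80 left
May 2006 has 31 days -> back to April 30, 2006 -> 49 left
April 2006 has 30 days -> back to March 31, 2006 -> 19 left
March 2006: 31 - 19 = 12 -> lands on March 12

Result: 2006-03-12


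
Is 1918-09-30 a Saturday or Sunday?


Anchor: Jan 1, 1918. With p = 1918 - 1 = 1917: (p + p//4 - p//100 + p//400) mod 7 = (1917 + 479 - 19 + 4) mod 7 = 2381 mod 7 = 1 -> Tuesday (Mon=0 ... Sun=6)
Day of year: 273; offset = 272
Weekday index = (1 + 272) mod 7 = 0 -> Monday
Weekend days: Saturday, Sunday

No


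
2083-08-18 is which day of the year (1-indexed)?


Date: August 18, 2083
Days in months 1 through 7: 212
Plus 18 days in August

Day of year: 230


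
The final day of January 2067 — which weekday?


January 2067 has 31 days
Anchor: Jan 1, 2067. With p = 2067 - 1 = 2066: (p + p//4 - p//100 + p//400) mod 7 = (2066 + 516 - 20 + 5) mod 7 = 2567 mod 7 = 5 -> Saturday (Mon=0 ... Sun=6)
January 1 is the anchor itself -> Saturday
Last day offset: 31 - 1 = 30 days
Weekday index = (5 + 30) mod 7 = 0

Monday, January 31


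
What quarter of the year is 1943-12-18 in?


Month: December (month 12)
Q1: Jan-Mar, Q2: Apr-Jun, Q3: Jul-Sep, Q4: Oct-Dec

Q4


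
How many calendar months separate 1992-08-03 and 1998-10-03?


From August 1992 to October 1998
6 years * 12 = 72 months, plus 2 months = 74

74 months


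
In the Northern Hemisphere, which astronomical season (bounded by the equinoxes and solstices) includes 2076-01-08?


Date: January 8
Astronomical Winter (approx.; exact equinox/solstice day varies by year): December 21 to March 19
January 8 falls within the Winter window

Winter


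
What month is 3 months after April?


April is month 4
4 + 3 = 7

July


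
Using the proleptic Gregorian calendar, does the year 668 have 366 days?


Gregorian leap year rule: divisible by 4, but not by 100, unless also by 400.
668 is divisible by 4 but not 100 -> leap year

Yes


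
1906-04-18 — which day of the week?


Date: April 18, 1906
Anchor: Jan 1, 1906. With p = 1906 - 1 = 1905: (p + p//4 - p//100 + p//400) mod 7 = (1905 + 476 - 19 + 4) mod 7 = 2366 mod 7 = 0 -> Monday (Mon=0 ... Sun=6)
Days before April (Jan-Mar): 90; offset = 90 + 18 - 1 = 107
Weekday index = (0 + 107) mod 7 = 2

Day of the week: Wednesday


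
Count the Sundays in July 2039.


July 2039 has 31 days
Anchor: Jan 1, 2039. With p = 2039 - 1 = 2038: (p + p//4 - p//100 + p//400) mod 7 = (2038 + 509 - 20 + 5) mod 7 = 2532 mod 7 = 5 -> Saturday (Mon=0 ... Sun=6)
Days before July (Jan-Jun): 181; July 1 index = (5 + 181) mod 7 = 4 -> Friday
First Sunday is July 3
Sundays: 3, 10, 17, 24, 31

5 Sundays


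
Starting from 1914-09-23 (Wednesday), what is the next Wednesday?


Current: Wednesday
Target: Wednesday
Days ahead: 7

Next Wednesday: 1914-09-30


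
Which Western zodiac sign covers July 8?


Date: July 8
Conventional tropical zodiac dates: Cancer from June 21 onward; Leo starts July 23
July 8 falls within the Cancer range

Cancer


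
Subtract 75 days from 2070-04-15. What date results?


Start: 2070-04-15, subtract 75 days
Back 15 days from April 15 reaches March 31, 2070 -> 60 left
March 2070 has 31 days -> back to February 28, 2070 -> 29 left
February 2070 has 28 days -> back to January 31, 2070 -> 1 left
January 2070: 31 - 1 = 30 -> lands on January 30

Result: 2070-01-30


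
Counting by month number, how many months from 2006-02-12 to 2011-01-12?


From February 2006 to January 2011
5 years * 12 = 60 months, minus 1 month = 59

59 months


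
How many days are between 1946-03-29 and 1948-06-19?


From 1946-03-29 to 1948-06-19
1946-03-29: days before March = 31 + 28 = 59 (1946 is not a leap year); day of year = 59 + 29 = 88
1948-06-19: days before June = 31 + 29 + 31 + 30 + 31 = 152 (1948 is a leap year); day of year = 152 + 19 = 171
Rest of 1946: 365 - 88 = 277
Full years 1947 (365): 365
Total = 277 + 365 + 171 = 813

813 days


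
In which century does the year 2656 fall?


Century = (year - 1) // 100 + 1
= (2656 - 1) // 100 + 1
= 2655 // 100 + 1
= 26 + 1

27th century


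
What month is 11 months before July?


July is month 7
7 - 11 = -4; wrap: -4 + 12 = 8

August


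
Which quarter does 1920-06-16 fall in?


Month: June (month 6)
Q1: Jan-Mar, Q2: Apr-Jun, Q3: Jul-Sep, Q4: Oct-Dec

Q2


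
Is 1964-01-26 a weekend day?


Anchor: Jan 1, 1964. With p = 1964 - 1 = 1963: (p + p//4 - p//100 + p//400) mod 7 = (1963 + 490 - 19 + 4) mod 7 = 2438 mod 7 = 2 -> Wednesday (Mon=0 ... Sun=6)
Day of year: 26; offset = 25
Weekday index = (2 + 25) mod 7 = 6 -> Sunday
Weekend days: Saturday, Sunday

Yes


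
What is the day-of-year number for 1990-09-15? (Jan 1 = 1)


Date: September 15, 1990
Days in months 1 through 8: 243
Plus 15 days in September

Day of year: 258


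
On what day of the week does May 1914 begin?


Target: May 1, 1914
Anchor: Jan 1, 1914. With p = 1914 - 1 = 1913: (p + p//4 - p//100 + p//400) mod 7 = (1913 + 478 - 19 + 4) mod 7 = 2376 mod 7 = 3 -> Thursday (Mon=0 ... Sun=6)
Days before May (Jan-Apr): 120 days
Weekday index = (3 + 120) mod 7 = 4

Friday


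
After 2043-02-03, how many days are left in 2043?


Day of year: 34 of 365
Remaining = 365 - 34

331 days


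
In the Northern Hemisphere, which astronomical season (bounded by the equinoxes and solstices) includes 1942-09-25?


Date: September 25
Astronomical Autumn (approx.; exact equinox/solstice day varies by year): September 22 to December 20
September 25 falls within the Autumn window

Autumn


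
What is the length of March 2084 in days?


March 2084

31 days


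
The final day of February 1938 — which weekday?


February 1938 has 28 days
Anchor: Jan 1, 1938. With p = 1938 - 1 = 1937: (p + p//4 - p//100 + p//400) mod 7 = (1937 + 484 - 19 + 4) mod 7 = 2406 mod 7 = 5 -> Saturday (Mon=0 ... Sun=6)
Days before February (Jan): 31; February 1 index = (5 + 31) mod 7 = 1 -> Tuesday
Last day offset: 28 - 1 = 27 days
Weekday index = (1 + 27) mod 7 = 0

Monday, February 28


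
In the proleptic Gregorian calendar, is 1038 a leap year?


Gregorian leap year rule: divisible by 4, but not by 100, unless also by 400.
1038 is not divisible by 4 -> not a leap year

No


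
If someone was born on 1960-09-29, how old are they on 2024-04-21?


Birth: 1960-09-29
Reference: 2024-04-21
Year difference: 2024 - 1960 = 64
Birthday not yet reached in 2024, subtract 1

63 years old


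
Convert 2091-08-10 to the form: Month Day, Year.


ISO 2091-08-10 parses as year=2091, month=08, day=10
Month 8 -> August

August 10, 2091


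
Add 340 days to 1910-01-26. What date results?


Start: 1910-01-26, add 340 days
January 1910 has 31 days: 31 - 26 = 5 days to January 31 -> 335 left
February 1910 has 28 days -> 307 left
March 1910 has 31 days -> 276 left
April 1910 has 30 days -> 246 left
May 1910 has 31 days -> 215 left
June 1910 has 30 days -> 185 left
July 1910 has 31 days -> 154 left
August 1910 has 31 days -> 123 left
September 1910 has 30 days -> 93 left
October 1910 has 31 days -> 62 left
November 1910 has 30 days -> 32 left
December 1910 has 31 days -> 1 left
January 1911: 1 <= 31 -> lands on January 1

Result: 1911-01-01


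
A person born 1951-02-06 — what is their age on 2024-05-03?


Birth: 1951-02-06
Reference: 2024-05-03
Year difference: 2024 - 1951 = 73

73 years old


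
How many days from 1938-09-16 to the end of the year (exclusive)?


Day of year: 259 of 365
Remaining = 365 - 259

106 days


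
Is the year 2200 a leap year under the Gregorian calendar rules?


Gregorian leap year rule: divisible by 4, but not by 100, unless also by 400.
2200 is divisible by 100 but not 400 -> not a leap year

No


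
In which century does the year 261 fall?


Century = (year - 1) // 100 + 1
= (261 - 1) // 100 + 1
= 260 // 100 + 1
= 2 + 1

3rd century


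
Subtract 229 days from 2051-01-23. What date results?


Start: 2051-01-23, subtract 229 days
Back 23 days from January 23 reaches December 31, 2050 -> 206 left
December 2050 has 31 days -> back to November 30, 2050 -> 175 left
November 2050 has 30 days -> back to October 31, 2050 -> 145 left
October 2050 has 31 days -> back to September 30, 2050 -> 114 left
September 2050 has 30 days -> back to August 31, 2050 -> 84 left
August 2050 has 31 days -> back to July 31, 2050 -> 53 left
July 2050 has 31 days -> back to June 30, 2050 -> 22 left
June 2050: 30 - 22 = 8 -> lands on June 8

Result: 2050-06-08


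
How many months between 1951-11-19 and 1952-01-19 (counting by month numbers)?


From November 1951 to January 1952
1 year * 12 = 12 months, minus 10 months = 2

2 months


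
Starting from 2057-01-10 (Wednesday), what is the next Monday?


Current: Wednesday
Target: Monday
Days ahead: 5

Next Monday: 2057-01-15


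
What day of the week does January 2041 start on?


Target: January 1, 2041
Anchor: Jan 1, 2041. With p = 2041 - 1 = 2040: (p + p//4 - p//100 + p//400) mod 7 = (2040 + 510 - 20 + 5) mod 7 = 2535 mod 7 = 1 -> Tuesday (Mon=0 ... Sun=6)
Offset from anchor: 0 days
Weekday index = (1 + 0) mod 7 = 1

Tuesday


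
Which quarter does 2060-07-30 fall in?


Month: July (month 7)
Q1: Jan-Mar, Q2: Apr-Jun, Q3: Jul-Sep, Q4: Oct-Dec

Q3


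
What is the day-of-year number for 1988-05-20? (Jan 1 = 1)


Date: May 20, 1988
Days in months 1 through 4: 121
Plus 20 days in May

Day of year: 141


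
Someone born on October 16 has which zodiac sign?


Date: October 16
Conventional tropical zodiac dates: Libra from September 23 onward; Scorpio starts October 23
October 16 falls within the Libra range

Libra


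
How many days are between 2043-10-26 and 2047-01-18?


From 2043-10-26 to 2047-01-18
2043-10-26: days before October = 31 + 28 + 31 + 30 + 31 + 30 + 31 + 31 + 30 = 273 (2043 is not a leap year); day of year = 273 + 26 = 299
2047-01-18: day of year = 18
Rest of 2043: 365 - 299 = 66
Full years 2044 (366), 2045 (365), 2046 (365): 1096
Total = 66 + 1096 + 18 = 1180

1180 days


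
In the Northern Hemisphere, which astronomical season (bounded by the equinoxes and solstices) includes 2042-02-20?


Date: February 20
Astronomical Winter (approx.; exact equinox/solstice day varies by year): December 21 to March 19
February 20 falls within the Winter window

Winter


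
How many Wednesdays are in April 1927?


April 1927 has 30 days
Anchor: Jan 1, 1927. With p = 1927 - 1 = 1926: (p + p//4 - p//100 + p//400) mod 7 = (1926 + 481 - 19 + 4) mod 7 = 2392 mod 7 = 5 -> Saturday (Mon=0 ... Sun=6)
Days before April (Jan-Mar): 90; April 1 index = (5 + 90) mod 7 = 4 -> Friday
First Wednesday is April 6
Wednesdays: 6, 13, 20, 27

4 Wednesdays


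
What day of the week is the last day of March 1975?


March 1975 has 31 days
Anchor: Jan 1, 1975. With p = 1975 - 1 = 1974: (p + p//4 - p//100 + p//400) mod 7 = (1974 + 493 - 19 + 4) mod 7 = 2452 mod 7 = 2 -> Wednesday (Mon=0 ... Sun=6)
Days before March (Jan-Feb): 59; March 1 index = (2 + 59) mod 7 = 5 -> Saturday
Last day offset: 31 - 1 = 30 days
Weekday index = (5 + 30) mod 7 = 0

Monday, March 31


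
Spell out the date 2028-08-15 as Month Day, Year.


ISO 2028-08-15 parses as year=2028, month=08, day=15
Month 8 -> August

August 15, 2028


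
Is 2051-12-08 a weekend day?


Anchor: Jan 1, 2051. With p = 2051 - 1 = 2050: (p + p//4 - p//100 + p//400) mod 7 = (2050 + 512 - 20 + 5) mod 7 = 2547 mod 7 = 6 -> Sunday (Mon=0 ... Sun=6)
Day of year: 342; offset = 341
Weekday index = (6 + 341) mod 7 = 4 -> Friday
Weekend days: Saturday, Sunday

No


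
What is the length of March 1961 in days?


March 1961

31 days


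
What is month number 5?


Month 5 of 12

May


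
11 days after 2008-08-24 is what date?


Start: 2008-08-24, add 11 days
August 2008 has 31 days: 31 - 24 = 7 days to August 31 -> 4 left
September 2008: 4 <= 30 -> lands on September 4

Result: 2008-09-04


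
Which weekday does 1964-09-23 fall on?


Date: September 23, 1964
Anchor: Jan 1, 1964. With p = 1964 - 1 = 1963: (p + p//4 - p//100 + p//400) mod 7 = (1963 + 490 - 19 + 4) mod 7 = 2438 mod 7 = 2 -> Wednesday (Mon=0 ... Sun=6)
Days before September (Jan-Aug): 244; offset = 244 + 23 - 1 = 266
Weekday index = (2 + 266) mod 7 = 2

Day of the week: Wednesday


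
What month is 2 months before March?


March is month 3
3 - 2 = 1

January


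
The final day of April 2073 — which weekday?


April 2073 has 30 days
Anchor: Jan 1, 2073. With p = 2073 - 1 = 2072: (p + p//4 - p//100 + p//400) mod 7 = (2072 + 518 - 20 + 5) mod 7 = 2575 mod 7 = 6 -> Sunday (Mon=0 ... Sun=6)
Days before April (Jan-Mar): 90; April 1 index = (6 + 90) mod 7 = 5 -> Saturday
Last day offset: 30 - 1 = 29 days
Weekday index = (5 + 29) mod 7 = 6

Sunday, April 30


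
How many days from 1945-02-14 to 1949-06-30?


From 1945-02-14 to 1949-06-30
1945-02-14: days before February = 31; day of year = 31 + 14 = 45
1949-06-30: days before June = 31 + 28 + 31 + 30 + 31 = 151 (1949 is not a leap year); day of year = 151 + 30 = 181
Rest of 1945: 365 - 45 = 320
Full years 1946 (365), 1947 (365), 1948 (366): 1096
Total = 320 + 1096 + 181 = 1597

1597 days


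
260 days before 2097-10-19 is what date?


Start: 2097-10-19, subtract 260 days
Back 19 days from October 19 reaches September 30, 2097 -> 241 left
September 2097 has 30 days -> back to August 31, 2097 -> 211 left
August 2097 has 31 days -> back to July 31, 2097 -> 180 left
July 2097 has 31 days -> back to June 30, 2097 -> 149 left
June 2097 has 30 days -> back to May 31, 2097 -> 119 left
May 2097 has 31 days -> back to April 30, 2097 -> 88 left
April 2097 has 30 days -> back to March 31, 2097 -> 58 left
March 2097 has 31 days -> back to February 28, 2097 -> 27 left
February 2097: 28 - 27 = 1 -> lands on February 1

Result: 2097-02-01


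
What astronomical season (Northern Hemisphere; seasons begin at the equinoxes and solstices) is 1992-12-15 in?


Date: December 15
Astronomical Autumn (approx.; exact equinox/solstice day varies by year): September 22 to December 20
December 15 falls within the Autumn window

Autumn


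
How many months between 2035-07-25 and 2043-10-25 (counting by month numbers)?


From July 2035 to October 2043
8 years * 12 = 96 months, plus 3 months = 99

99 months


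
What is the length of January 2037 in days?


January 2037

31 days


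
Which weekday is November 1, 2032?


Target: November 1, 2032
Anchor: Jan 1, 2032. With p = 2032 - 1 = 2031: (p + p//4 - p//100 + p//400) mod 7 = (2031 + 507 - 20 + 5) mod 7 = 2523 mod 7 = 3 -> Thursday (Mon=0 ... Sun=6)
Days before November (Jan-Oct): 305 days
Weekday index = (3 + 305) mod 7 = 0

Monday


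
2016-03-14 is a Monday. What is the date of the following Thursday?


Current: Monday
Target: Thursday
Days ahead: 3

Next Thursday: 2016-03-17


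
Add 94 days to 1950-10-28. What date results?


Start: 1950-10-28, add 94 days
October 1950 has 31 days: 31 - 28 = 3 days to October 31 -> 91 left
November 1950 has 30 days -> 61 left
December 1950 has 31 days -> 30 left
January 1951: 30 <= 31 -> lands on January 30

Result: 1951-01-30


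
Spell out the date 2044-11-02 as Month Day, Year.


ISO 2044-11-02 parses as year=2044, month=11, day=02
Month 11 -> November

November 2, 2044


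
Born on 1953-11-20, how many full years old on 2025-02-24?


Birth: 1953-11-20
Reference: 2025-02-24
Year difference: 2025 - 1953 = 72
Birthday not yet reached in 2025, subtract 1

71 years old


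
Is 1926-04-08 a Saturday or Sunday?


Anchor: Jan 1, 1926. With p = 1926 - 1 = 1925: (p + p//4 - p//100 + p//400) mod 7 = (1925 + 481 - 19 + 4) mod 7 = 2391 mod 7 = 4 -> Friday (Mon=0 ... Sun=6)
Day of year: 98; offset = 97
Weekday index = (4 + 97) mod 7 = 3 -> Thursday
Weekend days: Saturday, Sunday

No


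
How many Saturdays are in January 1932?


January 1932 has 31 days
Anchor: Jan 1, 1932. With p = 1932 - 1 = 1931: (p + p//4 - p//100 + p//400) mod 7 = (1931 + 482 - 19 + 4) mod 7 = 2398 mod 7 = 4 -> Friday (Mon=0 ... Sun=6)
January 1 is the anchor itself -> Friday
First Saturday is January 2
Saturdays: 2, 9, 16, 23, 30

5 Saturdays


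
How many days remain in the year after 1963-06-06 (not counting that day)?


Day of year: 157 of 365
Remaining = 365 - 157

208 days


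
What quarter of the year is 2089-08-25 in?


Month: August (month 8)
Q1: Jan-Mar, Q2: Apr-Jun, Q3: Jul-Sep, Q4: Oct-Dec

Q3


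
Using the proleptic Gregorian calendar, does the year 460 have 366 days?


Gregorian leap year rule: divisible by 4, but not by 100, unless also by 400.
460 is divisible by 4 but not 100 -> leap year

Yes


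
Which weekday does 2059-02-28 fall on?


Date: February 28, 2059
Anchor: Jan 1, 2059. With p = 2059 - 1 = 2058: (p + p//4 - p//100 + p//400) mod 7 = (2058 + 514 - 20 + 5) mod 7 = 2557 mod 7 = 2 -> Wednesday (Mon=0 ... Sun=6)
Days before February (Jan): 31; offset = 31 + 28 - 1 = 58
Weekday index = (2 + 58) mod 7 = 4

Day of the week: Friday


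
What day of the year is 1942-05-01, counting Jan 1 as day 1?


Date: May 1, 1942
Days in months 1 through 4: 120
Plus 1 days in May

Day of year: 121


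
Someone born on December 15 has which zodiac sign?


Date: December 15
Conventional tropical zodiac dates: Sagittarius from November 22 onward; Capricorn starts December 22
December 15 falls within the Sagittarius range

Sagittarius


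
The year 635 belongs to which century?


Century = (year - 1) // 100 + 1
= (635 - 1) // 100 + 1
= 634 // 100 + 1
= 6 + 1

7th century


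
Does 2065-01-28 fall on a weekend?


Anchor: Jan 1, 2065. With p = 2065 - 1 = 2064: (p + p//4 - p//100 + p//400) mod 7 = (2064 + 516 - 20 + 5) mod 7 = 2565 mod 7 = 3 -> Thursday (Mon=0 ... Sun=6)
Day of year: 28; offset = 27
Weekday index = (3 + 27) mod 7 = 2 -> Wednesday
Weekend days: Saturday, Sunday

No


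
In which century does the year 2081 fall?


Century = (year - 1) // 100 + 1
= (2081 - 1) // 100 + 1
= 2080 // 100 + 1
= 20 + 1

21st century


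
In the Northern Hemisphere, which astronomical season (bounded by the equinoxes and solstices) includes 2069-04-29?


Date: April 29
Astronomical Spring (approx.; exact equinox/solstice day varies by year): March 20 to June 20
April 29 falls within the Spring window

Spring


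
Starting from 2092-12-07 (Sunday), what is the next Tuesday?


Current: Sunday
Target: Tuesday
Days ahead: 2

Next Tuesday: 2092-12-09


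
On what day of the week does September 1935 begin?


Target: September 1, 1935
Anchor: Jan 1, 1935. With p = 1935 - 1 = 1934: (p + p//4 - p//100 + p//400) mod 7 = (1934 + 483 - 19 + 4) mod 7 = 2402 mod 7 = 1 -> Tuesday (Mon=0 ... Sun=6)
Days before September (Jan-Aug): 243 days
Weekday index = (1 + 243) mod 7 = 6

Sunday


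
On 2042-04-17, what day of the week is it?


Date: April 17, 2042
Anchor: Jan 1, 2042. With p = 2042 - 1 = 2041: (p + p//4 - p//100 + p//400) mod 7 = (2041 + 510 - 20 + 5) mod 7 = 2536 mod 7 = 2 -> Wednesday (Mon=0 ... Sun=6)
Days before April (Jan-Mar): 90; offset = 90 + 17 - 1 = 106
Weekday index = (2 + 106) mod 7 = 3

Day of the week: Thursday


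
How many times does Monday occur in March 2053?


March 2053 has 31 days
Anchor: Jan 1, 2053. With p = 2053 - 1 = 2052: (p + p//4 - p//100 + p//400) mod 7 = (2052 + 513 - 20 + 5) mod 7 = 2550 mod 7 = 2 -> Wednesday (Mon=0 ... Sun=6)
Days before March (Jan-Feb): 59; March 1 index = (2 + 59) mod 7 = 5 -> Saturday
First Monday is March 3
Mondays: 3, 10, 17, 24, 31

5 Mondays


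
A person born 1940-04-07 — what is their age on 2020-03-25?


Birth: 1940-04-07
Reference: 2020-03-25
Year difference: 2020 - 1940 = 80
Birthday not yet reached in 2020, subtract 1

79 years old


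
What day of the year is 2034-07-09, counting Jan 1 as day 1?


Date: July 9, 2034
Days in months 1 through 6: 181
Plus 9 days in July

Day of year: 190


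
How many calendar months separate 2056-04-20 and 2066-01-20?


From April 2056 to January 2066
10 years * 12 = 120 months, minus 3 months = 117

117 months


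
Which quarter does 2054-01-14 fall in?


Month: January (month 1)
Q1: Jan-Mar, Q2: Apr-Jun, Q3: Jul-Sep, Q4: Oct-Dec

Q1


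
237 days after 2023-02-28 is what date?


Start: 2023-02-28, add 237 days
February 28 is the last day of February 2023 -> 237 left
March 2023 has 31 days -> 206 left
April 2023 has 30 days -> 176 left
May 2023 has 31 days -> 145 left
June 2023 has 30 days -> 115 left
July 2023 has 31 days -> 84 left
August 2023 has 31 days -> 53 left
September 2023 has 30 days -> 23 left
October 2023: 23 <= 31 -> lands on October 23

Result: 2023-10-23


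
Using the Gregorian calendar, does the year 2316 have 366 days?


Gregorian leap year rule: divisible by 4, but not by 100, unless also by 400.
2316 is divisible by 4 but not 100 -> leap year

Yes


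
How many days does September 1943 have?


September 1943

30 days


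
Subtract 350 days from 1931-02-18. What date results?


Start: 1931-02-18, subtract 350 days
Back 18 days from February 18 reaches January 31, 1931 -> 332 left
January 1931 has 31 days -> back to December 31, 1930 -> 301 left
December 1930 has 31 days -> back to November 30, 1930 -> 270 left
November 1930 has 30 days -> back to October 31, 1930 -> 240 left
October 1930 has 31 days -> back to September 30, 1930 -> 209 left
September 1930 has 30 days -> back to August 31, 1930 -> 179 left
August 1930 has 31 days -> back to July 31, 1930 -> 148 left
July 1930 has 31 days -> back to June 30, 1930 -> 117 left
June 1930 has 30 days -> back to May 31, 1930 -> 87 left
May 1930 has 31 days -> back to April 30, 1930 -> 56 left
April 1930 has 30 days -> back to March 31, 1930 -> 26 left
March 1930: 31 - 26 = 5 -> lands on March 5

Result: 1930-03-05


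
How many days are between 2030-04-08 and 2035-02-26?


From 2030-04-08 to 2035-02-26
2030-04-08: days before April = 31 + 28 + 31 = 90 (2030 is not a leap year); day of year = 90 + 8 = 98
2035-02-26: days before February = 31; day of year = 31 + 26 = 57
Rest of 2030: 365 - 98 = 267
Full years 2031 (365), 2032 (366), 2033 (365), 2034 (365): 1461
Total = 267 + 1461 + 57 = 1785

1785 days


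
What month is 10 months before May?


May is month 5
5 - 10 = -5; wrap: -5 + 12 = 7

July


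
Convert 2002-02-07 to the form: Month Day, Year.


ISO 2002-02-07 parses as year=2002, month=02, day=07
Month 2 -> February

February 7, 2002


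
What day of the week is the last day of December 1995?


December 1995 has 31 days
Anchor: Jan 1, 1995. With p = 1995 - 1 = 1994: (p + p//4 - p//100 + p//400) mod 7 = (1994 + 498 - 19 + 4) mod 7 = 2477 mod 7 = 6 -> Sunday (Mon=0 ... Sun=6)
Days before December (Jan-Nov): 334; December 1 index = (6 + 334) mod 7 = 4 -> Friday
Last day offset: 31 - 1 = 30 days
Weekday index = (4 + 30) mod 7 = 6

Sunday, December 31


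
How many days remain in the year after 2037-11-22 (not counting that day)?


Day of year: 326 of 365
Remaining = 365 - 326

39 days


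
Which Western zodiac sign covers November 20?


Date: November 20
Conventional tropical zodiac dates: Scorpio from October 23 onward; Sagittarius starts November 22
November 20 falls within the Scorpio range

Scorpio


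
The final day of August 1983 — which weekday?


August 1983 has 31 days
Anchor: Jan 1, 1983. With p = 1983 - 1 = 1982: (p + p//4 - p//100 + p//400) mod 7 = (1982 + 495 - 19 + 4) mod 7 = 2462 mod 7 = 5 -> Saturday (Mon=0 ... Sun=6)
Days before August (Jan-Jul): 212; August 1 index = (5 + 212) mod 7 = 0 -> Monday
Last day offset: 31 - 1 = 30 days
Weekday index = (0 + 30) mod 7 = 2

Wednesday, August 31


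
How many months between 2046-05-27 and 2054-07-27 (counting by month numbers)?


From May 2046 to July 2054
8 years * 12 = 96 months, plus 2 months = 98

98 months


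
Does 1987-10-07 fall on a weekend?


Anchor: Jan 1, 1987. With p = 1987 - 1 = 1986: (p + p//4 - p//100 + p//400) mod 7 = (1986 + 496 - 19 + 4) mod 7 = 2467 mod 7 = 3 -> Thursday (Mon=0 ... Sun=6)
Day of year: 280; offset = 279
Weekday index = (3 + 279) mod 7 = 2 -> Wednesday
Weekend days: Saturday, Sunday

No


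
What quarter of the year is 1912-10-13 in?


Month: October (month 10)
Q1: Jan-Mar, Q2: Apr-Jun, Q3: Jul-Sep, Q4: Oct-Dec

Q4


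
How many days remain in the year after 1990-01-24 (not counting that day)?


Day of year: 24 of 365
Remaining = 365 - 24

341 days


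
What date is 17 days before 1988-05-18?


Start: 1988-05-18, subtract 17 days
18 - 17 = 1 stays within May 1988

Result: 1988-05-01


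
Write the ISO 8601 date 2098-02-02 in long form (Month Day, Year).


ISO 2098-02-02 parses as year=2098, month=02, day=02
Month 2 -> February

February 2, 2098


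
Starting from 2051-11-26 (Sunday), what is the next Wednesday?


Current: Sunday
Target: Wednesday
Days ahead: 3

Next Wednesday: 2051-11-29


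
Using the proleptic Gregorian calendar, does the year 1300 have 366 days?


Gregorian leap year rule: divisible by 4, but not by 100, unless also by 400.
1300 is divisible by 100 but not 400 -> not a leap year

No


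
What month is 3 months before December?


December is month 12
12 - 3 = 9

September


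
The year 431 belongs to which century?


Century = (year - 1) // 100 + 1
= (431 - 1) // 100 + 1
= 430 // 100 + 1
= 4 + 1

5th century


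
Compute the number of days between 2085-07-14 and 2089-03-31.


From 2085-07-14 to 2089-03-31
2085-07-14: days before July = 31 + 28 + 31 + 30 + 31 + 30 = 181 (2085 is not a leap year); day of year = 181 + 14 = 195
2089-03-31: days before March = 31 + 28 = 59 (2089 is not a leap year); day of year = 59 + 31 = 90
Rest of 2085: 365 - 195 = 170
Full years 2086 (365), 2087 (365), 2088 (366): 1096
Total = 170 + 1096 + 90 = 1356

1356 days


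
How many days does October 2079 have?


October 2079

31 days


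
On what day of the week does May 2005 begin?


Target: May 1, 2005
Anchor: Jan 1, 2005. With p = 2005 - 1 = 2004: (p + p//4 - p//100 + p//400) mod 7 = (2004 + 501 - 20 + 5) mod 7 = 2490 mod 7 = 5 -> Saturday (Mon=0 ... Sun=6)
Days before May (Jan-Apr): 120 days
Weekday index = (5 + 120) mod 7 = 6

Sunday


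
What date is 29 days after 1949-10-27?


Start: 1949-10-27, add 29 days
October 1949 has 31 days: 31 - 27 = 4 days to October 31 -> 25 left
November 1949: 25 <= 30 -> lands on November 25

Result: 1949-11-25


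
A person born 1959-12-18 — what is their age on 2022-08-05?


Birth: 1959-12-18
Reference: 2022-08-05
Year difference: 2022 - 1959 = 63
Birthday not yet reached in 2022, subtract 1

62 years old


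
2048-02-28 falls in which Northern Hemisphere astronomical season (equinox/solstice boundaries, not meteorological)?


Date: February 28
Astronomical Winter (approx.; exact equinox/solstice day varies by year): December 21 to March 19
February 28 falls within the Winter window

Winter


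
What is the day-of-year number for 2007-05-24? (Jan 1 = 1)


Date: May 24, 2007
Days in months 1 through 4: 120
Plus 24 days in May

Day of year: 144


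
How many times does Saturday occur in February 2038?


February 2038 has 28 days
Anchor: Jan 1, 2038. With p = 2038 - 1 = 2037: (p + p//4 - p//100 + p//400) mod 7 = (2037 + 509 - 20 + 5) mod 7 = 2531 mod 7 = 4 -> Friday (Mon=0 ... Sun=6)
Days before February (Jan): 31; February 1 index = (4 + 31) mod 7 = 0 -> Monday
First Saturday is February 6
Saturdays: 6, 13, 20, 27

4 Saturdays


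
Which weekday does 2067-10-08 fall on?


Date: October 8, 2067
Anchor: Jan 1, 2067. With p = 2067 - 1 = 2066: (p + p//4 - p//100 + p//400) mod 7 = (2066 + 516 - 20 + 5) mod 7 = 2567 mod 7 = 5 -> Saturday (Mon=0 ... Sun=6)
Days before October (Jan-Sep): 273; offset = 273 + 8 - 1 = 280
Weekday index = (5 + 280) mod 7 = 5

Day of the week: Saturday


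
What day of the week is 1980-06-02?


Date: June 2, 1980
Anchor: Jan 1, 1980. With p = 1980 - 1 = 1979: (p + p//4 - p//100 + p//400) mod 7 = (1979 + 494 - 19 + 4) mod 7 = 2458 mod 7 = 1 -> Tuesday (Mon=0 ... Sun=6)
Days before June (Jan-May): 152; offset = 152 + 2 - 1 = 153
Weekday index = (1 + 153) mod 7 = 0

Day of the week: Monday


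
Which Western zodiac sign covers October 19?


Date: October 19
Conventional tropical zodiac dates: Libra from September 23 onward; Scorpio starts October 23
October 19 falls within the Libra range

Libra


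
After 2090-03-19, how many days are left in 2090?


Day of year: 78 of 365
Remaining = 365 - 78

287 days


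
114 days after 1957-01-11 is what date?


Start: 1957-01-11, add 114 days
January 1957 has 31 days: 31 - 11 = 20 days to January 31 -> 94 left
February 1957 has 28 days -> 66 left
March 1957 has 31 days -> 35 left
April 1957 has 30 days -> 5 left
May 1957: 5 <= 31 -> lands on May 5

Result: 1957-05-05


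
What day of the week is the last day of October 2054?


October 2054 has 31 days
Anchor: Jan 1, 2054. With p = 2054 - 1 = 2053: (p + p//4 - p//100 + p//400) mod 7 = (2053 + 513 - 20 + 5) mod 7 = 2551 mod 7 = 3 -> Thursday (Mon=0 ... Sun=6)
Days before October (Jan-Sep): 273; October 1 index = (3 + 273) mod 7 = 3 -> Thursday
Last day offset: 31 - 1 = 30 days
Weekday index = (3 + 30) mod 7 = 5

Saturday, October 31


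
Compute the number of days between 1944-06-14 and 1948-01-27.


From 1944-06-14 to 1948-01-27
1944-06-14: days before June = 31 + 29 + 31 + 30 + 31 = 152 (1944 is a leap year); day of year = 152 + 14 = 166
1948-01-27: day of year = 27
Rest of 1944: 366 - 166 = 200
Full years 1945 (365), 1946 (365), 1947 (365): 1095
Total = 200 + 1095 + 27 = 1322

1322 days


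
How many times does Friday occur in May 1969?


May 1969 has 31 days
Anchor: Jan 1, 1969. With p = 1969 - 1 = 1968: (p + p//4 - p//100 + p//400) mod 7 = (1968 + 492 - 19 + 4) mod 7 = 2445 mod 7 = 2 -> Wednesday (Mon=0 ... Sun=6)
Days before May (Jan-Apr): 120; May 1 index = (2 + 120) mod 7 = 3 -> Thursday
First Friday is May 2
Fridays: 2, 9, 16, 23, 30

5 Fridays


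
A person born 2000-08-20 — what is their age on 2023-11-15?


Birth: 2000-08-20
Reference: 2023-11-15
Year difference: 2023 - 2000 = 23

23 years old


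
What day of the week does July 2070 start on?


Target: July 1, 2070
Anchor: Jan 1, 2070. With p = 2070 - 1 = 2069: (p + p//4 - p//100 + p//400) mod 7 = (2069 + 517 - 20 + 5) mod 7 = 2571 mod 7 = 2 -> Wednesday (Mon=0 ... Sun=6)
Days before July (Jan-Jun): 181 days
Weekday index = (2 + 181) mod 7 = 1

Tuesday


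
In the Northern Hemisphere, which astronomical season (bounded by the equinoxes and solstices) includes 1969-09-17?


Date: September 17
Astronomical Summer (approx.; exact equinox/solstice day varies by year): June 21 to September 21
September 17 falls within the Summer window

Summer


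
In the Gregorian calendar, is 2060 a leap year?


Gregorian leap year rule: divisible by 4, but not by 100, unless also by 400.
2060 is divisible by 4 but not 100 -> leap year

Yes


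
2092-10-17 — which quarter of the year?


Month: October (month 10)
Q1: Jan-Mar, Q2: Apr-Jun, Q3: Jul-Sep, Q4: Oct-Dec

Q4


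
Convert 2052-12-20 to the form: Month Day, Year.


ISO 2052-12-20 parses as year=2052, month=12, day=20
Month 12 -> December

December 20, 2052


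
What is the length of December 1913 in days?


December 1913

31 days


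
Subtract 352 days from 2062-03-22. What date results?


Start: 2062-03-22, subtract 352 days
Back 22 days from March 22 reaches February 28, 2062 -> 330 left
February 2062 has 28 days -> back to January 31, 2062 -> 302 left
January 2062 has 31 days -> back to December 31, 2061 -> 271 left
December 2061 has 31 days -> back to November 30, 2061 -> 240 left
November 2061 has 30 days -> back to October 31, 2061 -> 210 left
October 2061 has 31 days -> back to September 30, 2061 -> 179 left
September 2061 has 30 days -> back to August 31, 2061 -> 149 left
August 2061 has 31 days -> back to July 31, 2061 -> 118 left
July 2061 has 31 days -> back to June 30, 2061 -> 87 left
June 2061 has 30 days -> back to May 31, 2061 -> 57 left
May 2061 has 31 days -> back to April 30, 2061 -> 26 left
April 2061: 30 - 26 = 4 -> lands on April 4

Result: 2061-04-04


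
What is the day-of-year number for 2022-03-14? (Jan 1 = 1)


Date: March 14, 2022
Days in months 1 through 2: 59
Plus 14 days in March

Day of year: 73


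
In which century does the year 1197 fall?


Century = (year - 1) // 100 + 1
= (1197 - 1) // 100 + 1
= 1196 // 100 + 1
= 11 + 1

12th century


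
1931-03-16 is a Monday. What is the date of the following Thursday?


Current: Monday
Target: Thursday
Days ahead: 3

Next Thursday: 1931-03-19


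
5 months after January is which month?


January is month 1
1 + 5 = 6

June


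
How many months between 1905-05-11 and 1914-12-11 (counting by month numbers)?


From May 1905 to December 1914
9 years * 12 = 108 months, plus 7 months = 115

115 months


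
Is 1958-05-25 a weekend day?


Anchor: Jan 1, 1958. With p = 1958 - 1 = 1957: (p + p//4 - p//100 + p//400) mod 7 = (1957 + 489 - 19 + 4) mod 7 = 2431 mod 7 = 2 -> Wednesday (Mon=0 ... Sun=6)
Day of year: 145; offset = 144
Weekday index = (2 + 144) mod 7 = 6 -> Sunday
Weekend days: Saturday, Sunday

Yes


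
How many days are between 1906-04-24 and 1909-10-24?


From 1906-04-24 to 1909-10-24
1906-04-24: days before April = 31 + 28 + 31 = 90 (1906 is not a leap year); day of year = 90 + 24 = 114
1909-10-24: days before October = 31 + 28 + 31 + 30 + 31 + 30 + 31 + 31 + 30 = 273 (1909 is not a leap year); day of year = 273 + 24 = 297
Rest of 1906: 365 - 114 = 251
Full years 1907 (365), 1908 (366): 731
Total = 251 + 731 + 297 = 1279

1279 days


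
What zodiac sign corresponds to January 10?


Date: January 10
Conventional tropical zodiac dates: Capricorn from December 22 onward; Aquarius starts January 20
January 10 falls within the Capricorn range

Capricorn


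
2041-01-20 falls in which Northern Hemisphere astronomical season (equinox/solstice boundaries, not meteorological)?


Date: January 20
Astronomical Winter (approx.; exact equinox/solstice day varies by year): December 21 to March 19
January 20 falls within the Winter window

Winter


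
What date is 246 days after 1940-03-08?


Start: 1940-03-08, add 246 days
March 1940 has 31 days: 31 - 8 = 23 days to March 31 -> 223 left
April 1940 has 30 days -> 193 left
May 1940 has 31 days -> 162 left
June 1940 has 30 days -> 132 left
July 1940 has 31 days -> 101 left
August 1940 has 31 days -> 70 left
September 1940 has 30 days -> 40 left
October 1940 has 31 days -> 9 left
November 1940: 9 <= 30 -> lands on November 9

Result: 1940-11-09
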